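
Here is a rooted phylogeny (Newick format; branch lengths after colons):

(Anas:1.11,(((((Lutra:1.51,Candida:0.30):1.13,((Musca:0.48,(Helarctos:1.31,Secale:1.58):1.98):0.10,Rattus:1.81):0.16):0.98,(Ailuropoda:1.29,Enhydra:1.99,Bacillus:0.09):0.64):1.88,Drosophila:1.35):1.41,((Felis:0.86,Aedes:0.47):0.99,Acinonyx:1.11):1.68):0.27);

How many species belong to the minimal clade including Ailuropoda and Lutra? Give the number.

9

The MRCA of Ailuropoda and Lutra is the node subtending (((Lutra,Candida),((Musca,(Helarctos,Secale)),Rattus)),(Ailuropoda,Enhydra,Bacillus)).
That clade contains 9 terminal taxa: Ailuropoda, Bacillus, Candida, Enhydra, Helarctos, Lutra, Musca, Rattus, Secale.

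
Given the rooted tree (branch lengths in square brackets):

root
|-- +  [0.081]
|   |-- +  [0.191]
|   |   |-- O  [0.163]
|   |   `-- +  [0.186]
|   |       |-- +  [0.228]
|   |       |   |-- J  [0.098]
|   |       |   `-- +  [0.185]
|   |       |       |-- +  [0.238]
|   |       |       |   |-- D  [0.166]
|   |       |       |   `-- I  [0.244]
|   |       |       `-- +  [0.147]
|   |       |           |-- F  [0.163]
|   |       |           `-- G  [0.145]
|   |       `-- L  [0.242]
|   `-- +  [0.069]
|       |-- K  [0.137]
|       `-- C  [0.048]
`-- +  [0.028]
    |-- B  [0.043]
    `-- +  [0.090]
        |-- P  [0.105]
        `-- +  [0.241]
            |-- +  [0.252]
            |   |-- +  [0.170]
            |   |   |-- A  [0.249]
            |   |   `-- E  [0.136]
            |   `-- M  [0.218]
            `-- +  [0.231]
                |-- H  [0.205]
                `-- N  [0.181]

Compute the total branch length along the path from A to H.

The path runs A → … → MRCA → … → H; the MRCA is the node subtending (((A,E),M),(H,N)).
Branch lengths along that path: 0.249 + 0.170 + 0.252 + 0.231 + 0.205 = 1.107.

1.107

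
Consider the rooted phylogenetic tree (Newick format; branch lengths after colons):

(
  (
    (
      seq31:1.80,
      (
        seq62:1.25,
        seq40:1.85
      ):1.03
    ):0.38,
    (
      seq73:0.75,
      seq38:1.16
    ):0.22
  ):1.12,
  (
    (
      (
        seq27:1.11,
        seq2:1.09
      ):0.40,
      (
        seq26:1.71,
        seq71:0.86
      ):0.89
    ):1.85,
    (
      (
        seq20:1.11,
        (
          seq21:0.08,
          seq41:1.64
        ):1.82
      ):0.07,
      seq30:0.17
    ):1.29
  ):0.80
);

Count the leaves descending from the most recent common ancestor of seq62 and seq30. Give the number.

The MRCA of seq62 and seq30 is the root, so the clade is the entire tree.
That clade contains 13 terminal taxa: seq2, seq20, seq21, seq26, seq27, seq30, seq31, seq38, seq40, seq41, seq62, seq71, seq73.

13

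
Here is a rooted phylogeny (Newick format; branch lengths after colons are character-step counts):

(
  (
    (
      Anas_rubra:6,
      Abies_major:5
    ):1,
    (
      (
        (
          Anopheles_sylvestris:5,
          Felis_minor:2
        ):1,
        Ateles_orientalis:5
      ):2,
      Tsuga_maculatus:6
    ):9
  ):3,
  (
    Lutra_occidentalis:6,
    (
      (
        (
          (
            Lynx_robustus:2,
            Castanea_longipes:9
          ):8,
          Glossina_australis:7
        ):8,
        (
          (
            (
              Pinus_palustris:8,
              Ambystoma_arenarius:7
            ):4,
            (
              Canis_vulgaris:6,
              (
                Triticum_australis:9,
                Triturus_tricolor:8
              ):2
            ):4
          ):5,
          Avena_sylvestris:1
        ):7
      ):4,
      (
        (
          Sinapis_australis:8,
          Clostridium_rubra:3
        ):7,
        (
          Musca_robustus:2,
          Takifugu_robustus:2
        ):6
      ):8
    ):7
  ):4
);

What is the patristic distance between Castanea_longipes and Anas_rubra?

The path runs Castanea_longipes → … → MRCA → … → Anas_rubra; the MRCA is the root of the tree.
Branch lengths along that path: 9 + 8 + 8 + 4 + 7 + 4 + 3 + 1 + 6 = 50.

50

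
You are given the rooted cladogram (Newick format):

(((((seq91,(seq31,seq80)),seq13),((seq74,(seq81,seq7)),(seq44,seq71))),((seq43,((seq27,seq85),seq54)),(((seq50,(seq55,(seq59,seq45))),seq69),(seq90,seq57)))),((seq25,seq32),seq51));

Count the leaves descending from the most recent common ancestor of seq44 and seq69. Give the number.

20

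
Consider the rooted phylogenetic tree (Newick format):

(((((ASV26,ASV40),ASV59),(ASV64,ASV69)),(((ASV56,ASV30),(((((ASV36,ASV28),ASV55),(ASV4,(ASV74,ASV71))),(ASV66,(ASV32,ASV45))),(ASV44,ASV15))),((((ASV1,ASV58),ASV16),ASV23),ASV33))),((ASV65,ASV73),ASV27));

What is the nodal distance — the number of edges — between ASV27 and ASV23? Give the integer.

7

The MRCA of ASV27 and ASV23 is the root of the tree.
From ASV27 up to that node: 2 branches. From ASV23 up to the same node: 5 branches. Total: 2 + 5 = 7.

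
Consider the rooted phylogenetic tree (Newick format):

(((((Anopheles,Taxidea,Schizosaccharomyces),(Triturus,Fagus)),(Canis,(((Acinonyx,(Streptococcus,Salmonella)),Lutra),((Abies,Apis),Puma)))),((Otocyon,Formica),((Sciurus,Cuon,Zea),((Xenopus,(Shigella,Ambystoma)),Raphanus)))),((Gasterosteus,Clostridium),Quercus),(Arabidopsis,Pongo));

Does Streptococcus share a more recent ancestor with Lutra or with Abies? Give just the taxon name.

Lutra

The MRCA of Streptococcus and Lutra subtends ((Acinonyx,(Streptococcus,Salmonella)),Lutra) (4 taxa).
The MRCA of Streptococcus and Abies subtends (((Acinonyx,(Streptococcus,Salmonella)),Lutra),((Abies,Apis),Puma)) (7 taxa).
The first is nested inside the second, so Streptococcus shares a more recent common ancestor with Lutra.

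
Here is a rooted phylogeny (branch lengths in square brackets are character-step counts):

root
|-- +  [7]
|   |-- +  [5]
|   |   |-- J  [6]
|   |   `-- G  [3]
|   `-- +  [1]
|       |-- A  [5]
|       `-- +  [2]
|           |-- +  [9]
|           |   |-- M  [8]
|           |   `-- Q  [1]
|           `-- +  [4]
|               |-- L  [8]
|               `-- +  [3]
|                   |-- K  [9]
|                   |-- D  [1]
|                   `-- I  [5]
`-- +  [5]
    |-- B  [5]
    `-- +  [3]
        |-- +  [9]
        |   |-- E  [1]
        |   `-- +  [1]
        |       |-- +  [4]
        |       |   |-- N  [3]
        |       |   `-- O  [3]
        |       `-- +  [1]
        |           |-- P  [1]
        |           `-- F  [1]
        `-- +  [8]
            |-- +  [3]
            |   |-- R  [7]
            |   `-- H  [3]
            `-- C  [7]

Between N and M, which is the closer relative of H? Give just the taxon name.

The MRCA of H and N subtends ((E,((N,O),(P,F))),((R,H),C)) (8 taxa).
The MRCA of H and M is the root, subtending the entire tree (18 taxa).
The first is nested inside the second, so H shares a more recent common ancestor with N.

N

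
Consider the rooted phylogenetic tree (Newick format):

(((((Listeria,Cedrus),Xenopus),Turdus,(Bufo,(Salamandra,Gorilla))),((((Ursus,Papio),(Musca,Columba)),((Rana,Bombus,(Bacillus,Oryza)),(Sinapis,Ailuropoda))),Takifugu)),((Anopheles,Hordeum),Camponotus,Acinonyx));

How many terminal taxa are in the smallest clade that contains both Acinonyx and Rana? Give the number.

22

The MRCA of Acinonyx and Rana is the root, so the clade is the entire tree.
That clade contains 22 terminal taxa: Acinonyx, Ailuropoda, Anopheles, Bacillus, Bombus, Bufo, Camponotus, Cedrus, Columba, Gorilla, Hordeum, Listeria, Musca, Oryza, Papio, Rana, Salamandra, Sinapis, Takifugu, Turdus, Ursus, Xenopus.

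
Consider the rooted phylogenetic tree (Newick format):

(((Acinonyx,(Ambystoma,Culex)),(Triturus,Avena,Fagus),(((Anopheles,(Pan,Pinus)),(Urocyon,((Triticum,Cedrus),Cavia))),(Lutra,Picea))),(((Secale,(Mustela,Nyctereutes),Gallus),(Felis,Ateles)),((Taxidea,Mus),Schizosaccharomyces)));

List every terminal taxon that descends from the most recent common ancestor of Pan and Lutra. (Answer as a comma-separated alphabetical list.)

Tracing Pan: it sits inside (Pan,Pinus).
Tracing Lutra: it sits inside (Lutra,Picea).
The smallest clade enclosing both is (((Anopheles,(Pan,Pinus)),(Urocyon,((Triticum,Cedrus),Cavia))),(Lutra,Picea)); the answer is its 9 terminal taxa in alphabetical order.

Anopheles, Cavia, Cedrus, Lutra, Pan, Picea, Pinus, Triticum, Urocyon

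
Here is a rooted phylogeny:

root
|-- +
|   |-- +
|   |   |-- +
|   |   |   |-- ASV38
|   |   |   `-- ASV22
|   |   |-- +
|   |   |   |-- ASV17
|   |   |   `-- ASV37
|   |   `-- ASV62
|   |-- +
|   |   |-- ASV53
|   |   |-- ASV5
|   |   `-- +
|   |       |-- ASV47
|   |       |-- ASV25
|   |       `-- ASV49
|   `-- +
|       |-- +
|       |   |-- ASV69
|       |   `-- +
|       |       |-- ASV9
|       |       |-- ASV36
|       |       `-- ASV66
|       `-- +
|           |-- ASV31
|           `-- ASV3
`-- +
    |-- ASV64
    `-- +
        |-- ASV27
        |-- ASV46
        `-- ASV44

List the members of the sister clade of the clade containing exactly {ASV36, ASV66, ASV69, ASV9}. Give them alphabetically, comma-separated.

ASV3, ASV31

The clade containing exactly {ASV36, ASV66, ASV69, ASV9} attaches to the tree at the node subtending ((ASV69,(ASV9,ASV36,ASV66)),(ASV31,ASV3)).
The other lineage descending from that same node — the sister group — is (ASV31,ASV3); its 2 tips in alphabetical order are the answer.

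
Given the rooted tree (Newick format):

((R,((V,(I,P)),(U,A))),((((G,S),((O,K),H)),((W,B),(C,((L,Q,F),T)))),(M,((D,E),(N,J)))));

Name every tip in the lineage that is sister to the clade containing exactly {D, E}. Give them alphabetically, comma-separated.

J, N

The clade containing exactly {D, E} attaches to the tree at the node subtending ((D,E),(N,J)).
The other lineage descending from that same node — the sister group — is (N,J); its 2 tips in alphabetical order are the answer.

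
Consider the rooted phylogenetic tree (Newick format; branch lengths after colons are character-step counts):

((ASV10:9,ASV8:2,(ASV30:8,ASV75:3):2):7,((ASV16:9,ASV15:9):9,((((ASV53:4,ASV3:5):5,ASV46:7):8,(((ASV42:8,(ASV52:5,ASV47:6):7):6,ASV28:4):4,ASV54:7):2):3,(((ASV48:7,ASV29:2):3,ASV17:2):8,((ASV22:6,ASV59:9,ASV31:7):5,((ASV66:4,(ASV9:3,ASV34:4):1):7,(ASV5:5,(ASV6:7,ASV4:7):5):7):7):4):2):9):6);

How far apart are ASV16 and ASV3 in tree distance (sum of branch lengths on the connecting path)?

The path runs ASV16 → … → MRCA → … → ASV3; the MRCA is the node subtending ((ASV16,ASV15),((((ASV53,ASV3),ASV46),(((ASV42,(ASV52,ASV47)),ASV28),ASV54)),(((ASV48,ASV29),ASV17),((ASV22,ASV59,ASV31),((ASV66,(ASV9,ASV34)),(ASV5,(ASV6,ASV4))))))).
Branch lengths along that path: 9 + 9 + 9 + 3 + 8 + 5 + 5 = 48.

48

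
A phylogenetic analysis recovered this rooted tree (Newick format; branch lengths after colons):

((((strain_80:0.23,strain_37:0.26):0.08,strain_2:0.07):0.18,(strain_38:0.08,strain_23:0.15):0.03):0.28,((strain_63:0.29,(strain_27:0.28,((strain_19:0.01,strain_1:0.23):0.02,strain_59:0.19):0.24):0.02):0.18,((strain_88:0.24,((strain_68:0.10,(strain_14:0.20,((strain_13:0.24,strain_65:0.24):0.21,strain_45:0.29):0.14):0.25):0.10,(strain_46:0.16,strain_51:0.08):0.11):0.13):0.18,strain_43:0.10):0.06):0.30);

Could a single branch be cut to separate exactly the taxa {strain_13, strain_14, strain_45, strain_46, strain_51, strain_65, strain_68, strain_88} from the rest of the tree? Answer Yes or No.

The most recent common ancestor of these taxa subtends (strain_88,((strain_68,(strain_14,((strain_13,strain_65),strain_45))),(strain_46,strain_51))).
That clade has exactly 8 tips — every listed taxon and nothing else — so the group is monophyletic.

Yes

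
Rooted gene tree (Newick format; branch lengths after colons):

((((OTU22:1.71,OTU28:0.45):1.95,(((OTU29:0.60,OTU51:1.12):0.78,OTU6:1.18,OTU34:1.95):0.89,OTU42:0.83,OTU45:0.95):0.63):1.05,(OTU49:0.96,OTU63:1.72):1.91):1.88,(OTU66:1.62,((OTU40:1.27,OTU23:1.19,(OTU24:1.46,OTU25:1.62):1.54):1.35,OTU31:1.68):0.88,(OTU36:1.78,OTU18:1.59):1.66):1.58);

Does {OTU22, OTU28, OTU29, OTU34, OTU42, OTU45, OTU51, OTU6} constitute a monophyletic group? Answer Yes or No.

The most recent common ancestor of these taxa subtends ((OTU22,OTU28),(((OTU29,OTU51),OTU6,OTU34),OTU42,OTU45)).
That clade has exactly 8 tips — every listed taxon and nothing else — so the group is monophyletic.

Yes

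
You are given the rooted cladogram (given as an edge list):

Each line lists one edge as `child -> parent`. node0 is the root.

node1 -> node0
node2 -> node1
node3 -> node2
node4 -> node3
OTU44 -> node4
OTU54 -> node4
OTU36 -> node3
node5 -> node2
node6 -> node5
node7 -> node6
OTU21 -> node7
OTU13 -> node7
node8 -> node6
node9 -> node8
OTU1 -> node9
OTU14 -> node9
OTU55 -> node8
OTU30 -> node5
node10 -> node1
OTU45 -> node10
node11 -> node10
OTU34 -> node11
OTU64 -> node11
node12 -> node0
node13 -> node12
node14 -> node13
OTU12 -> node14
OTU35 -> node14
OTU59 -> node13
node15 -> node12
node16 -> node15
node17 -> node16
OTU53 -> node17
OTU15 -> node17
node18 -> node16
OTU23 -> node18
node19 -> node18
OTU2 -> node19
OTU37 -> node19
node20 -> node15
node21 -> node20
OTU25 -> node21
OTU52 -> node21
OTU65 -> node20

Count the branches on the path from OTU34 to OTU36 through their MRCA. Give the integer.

6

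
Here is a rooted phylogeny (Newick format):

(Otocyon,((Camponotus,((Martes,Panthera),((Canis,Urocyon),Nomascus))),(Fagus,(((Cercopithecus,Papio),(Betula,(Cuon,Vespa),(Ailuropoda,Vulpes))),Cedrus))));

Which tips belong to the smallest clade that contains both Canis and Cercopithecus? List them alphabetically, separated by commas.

Ailuropoda, Betula, Camponotus, Canis, Cedrus, Cercopithecus, Cuon, Fagus, Martes, Nomascus, Panthera, Papio, Urocyon, Vespa, Vulpes

Tracing Canis: it sits inside (Canis,Urocyon).
Tracing Cercopithecus: it sits inside (Cercopithecus,Papio).
The smallest clade enclosing both is ((Camponotus,((Martes,Panthera),((Canis,Urocyon),Nomascus))),(Fagus,(((Cercopithecus,Papio),(Betula,(Cuon,Vespa),(Ailuropoda,Vulpes))),Cedrus))); the answer is its 15 terminal taxa in alphabetical order.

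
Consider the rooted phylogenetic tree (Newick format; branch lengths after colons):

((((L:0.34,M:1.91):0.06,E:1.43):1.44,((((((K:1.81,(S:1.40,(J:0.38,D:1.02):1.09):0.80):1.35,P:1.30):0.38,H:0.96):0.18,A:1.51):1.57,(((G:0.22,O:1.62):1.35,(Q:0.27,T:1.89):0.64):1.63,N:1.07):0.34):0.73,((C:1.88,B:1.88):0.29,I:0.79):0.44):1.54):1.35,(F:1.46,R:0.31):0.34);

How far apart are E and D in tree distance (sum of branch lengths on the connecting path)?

11.53

The path runs E → … → MRCA → … → D; the MRCA is the node subtending (((L,M),E),((((((K,(S,(J,D))),P),H),A),(((G,O),(Q,T)),N)),((C,B),I))).
Branch lengths along that path: 1.43 + 1.44 + 1.54 + 0.73 + 1.57 + 0.18 + 0.38 + 1.35 + 0.80 + 1.09 + 1.02 = 11.53.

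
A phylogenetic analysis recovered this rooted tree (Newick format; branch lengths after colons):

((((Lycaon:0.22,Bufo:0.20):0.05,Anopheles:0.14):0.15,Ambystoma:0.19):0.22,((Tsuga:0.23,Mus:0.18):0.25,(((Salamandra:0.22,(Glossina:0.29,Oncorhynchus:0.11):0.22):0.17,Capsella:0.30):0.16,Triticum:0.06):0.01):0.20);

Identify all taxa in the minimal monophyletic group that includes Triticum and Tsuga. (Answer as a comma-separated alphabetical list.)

Tracing Triticum: it sits inside (((Salamandra,(Glossina,Oncorhynchus)),Capsella),Triticum).
Tracing Tsuga: it sits inside (Tsuga,Mus).
The smallest clade enclosing both is ((Tsuga,Mus),(((Salamandra,(Glossina,Oncorhynchus)),Capsella),Triticum)); the answer is its 7 terminal taxa in alphabetical order.

Capsella, Glossina, Mus, Oncorhynchus, Salamandra, Triticum, Tsuga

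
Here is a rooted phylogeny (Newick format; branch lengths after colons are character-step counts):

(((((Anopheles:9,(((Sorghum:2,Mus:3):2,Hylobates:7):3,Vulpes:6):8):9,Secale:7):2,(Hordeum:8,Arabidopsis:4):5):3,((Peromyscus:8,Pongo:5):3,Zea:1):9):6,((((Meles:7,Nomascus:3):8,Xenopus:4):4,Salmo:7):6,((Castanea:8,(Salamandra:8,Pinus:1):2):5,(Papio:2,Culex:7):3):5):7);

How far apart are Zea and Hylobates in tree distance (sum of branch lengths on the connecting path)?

The path runs Zea → … → MRCA → … → Hylobates; the MRCA is the node subtending ((((Anopheles,(((Sorghum,Mus),Hylobates),Vulpes)),Secale),(Hordeum,Arabidopsis)),((Peromyscus,Pongo),Zea)).
Branch lengths along that path: 1 + 9 + 3 + 2 + 9 + 8 + 3 + 7 = 42.

42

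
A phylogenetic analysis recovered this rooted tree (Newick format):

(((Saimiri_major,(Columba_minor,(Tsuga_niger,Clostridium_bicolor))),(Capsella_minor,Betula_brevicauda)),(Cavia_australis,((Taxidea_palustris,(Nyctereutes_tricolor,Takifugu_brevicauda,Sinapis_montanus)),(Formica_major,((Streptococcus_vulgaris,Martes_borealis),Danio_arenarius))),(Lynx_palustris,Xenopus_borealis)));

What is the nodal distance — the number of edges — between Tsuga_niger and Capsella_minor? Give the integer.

6

The MRCA of Tsuga_niger and Capsella_minor is the node subtending ((Saimiri_major,(Columba_minor,(Tsuga_niger,Clostridium_bicolor))),(Capsella_minor,Betula_brevicauda)).
From Tsuga_niger up to that node: 4 branches. From Capsella_minor up to the same node: 2 branches. Total: 4 + 2 = 6.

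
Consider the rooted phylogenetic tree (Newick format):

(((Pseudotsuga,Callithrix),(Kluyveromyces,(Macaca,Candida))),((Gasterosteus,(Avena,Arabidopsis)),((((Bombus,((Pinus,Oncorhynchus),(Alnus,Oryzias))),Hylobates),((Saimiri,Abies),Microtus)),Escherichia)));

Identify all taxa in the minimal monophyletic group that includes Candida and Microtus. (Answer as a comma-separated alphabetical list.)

Abies, Alnus, Arabidopsis, Avena, Bombus, Callithrix, Candida, Escherichia, Gasterosteus, Hylobates, Kluyveromyces, Macaca, Microtus, Oncorhynchus, Oryzias, Pinus, Pseudotsuga, Saimiri

Tracing Candida: it sits inside (Macaca,Candida).
Tracing Microtus: it sits inside ((Saimiri,Abies),Microtus).
The smallest clade enclosing both is the whole tree (their MRCA is the root), so the answer is all 18 tips in alphabetical order.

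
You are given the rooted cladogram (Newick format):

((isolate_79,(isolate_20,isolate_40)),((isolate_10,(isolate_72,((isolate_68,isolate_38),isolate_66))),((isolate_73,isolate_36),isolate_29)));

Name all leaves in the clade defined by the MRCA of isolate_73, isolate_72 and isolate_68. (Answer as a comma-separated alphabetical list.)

isolate_10, isolate_29, isolate_36, isolate_38, isolate_66, isolate_68, isolate_72, isolate_73

Tracing isolate_73: it sits inside (isolate_73,isolate_36).
Tracing isolate_72: it sits inside (isolate_72,((isolate_68,isolate_38),isolate_66)).
Tracing isolate_68: it sits inside (isolate_68,isolate_38).
The smallest clade enclosing all 3 is ((isolate_10,(isolate_72,((isolate_68,isolate_38),isolate_66))),((isolate_73,isolate_36),isolate_29)); the answer is its 8 terminal taxa in alphabetical order.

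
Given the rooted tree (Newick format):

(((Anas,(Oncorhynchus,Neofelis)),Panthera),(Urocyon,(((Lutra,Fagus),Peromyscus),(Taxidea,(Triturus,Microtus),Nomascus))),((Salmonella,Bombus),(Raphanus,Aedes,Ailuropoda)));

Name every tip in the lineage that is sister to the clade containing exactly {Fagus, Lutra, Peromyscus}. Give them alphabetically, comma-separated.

Microtus, Nomascus, Taxidea, Triturus

The clade containing exactly {Fagus, Lutra, Peromyscus} attaches to the tree at the node subtending (((Lutra,Fagus),Peromyscus),(Taxidea,(Triturus,Microtus),Nomascus)).
The other lineage descending from that same node — the sister group — is (Taxidea,(Triturus,Microtus),Nomascus); its 4 tips in alphabetical order are the answer.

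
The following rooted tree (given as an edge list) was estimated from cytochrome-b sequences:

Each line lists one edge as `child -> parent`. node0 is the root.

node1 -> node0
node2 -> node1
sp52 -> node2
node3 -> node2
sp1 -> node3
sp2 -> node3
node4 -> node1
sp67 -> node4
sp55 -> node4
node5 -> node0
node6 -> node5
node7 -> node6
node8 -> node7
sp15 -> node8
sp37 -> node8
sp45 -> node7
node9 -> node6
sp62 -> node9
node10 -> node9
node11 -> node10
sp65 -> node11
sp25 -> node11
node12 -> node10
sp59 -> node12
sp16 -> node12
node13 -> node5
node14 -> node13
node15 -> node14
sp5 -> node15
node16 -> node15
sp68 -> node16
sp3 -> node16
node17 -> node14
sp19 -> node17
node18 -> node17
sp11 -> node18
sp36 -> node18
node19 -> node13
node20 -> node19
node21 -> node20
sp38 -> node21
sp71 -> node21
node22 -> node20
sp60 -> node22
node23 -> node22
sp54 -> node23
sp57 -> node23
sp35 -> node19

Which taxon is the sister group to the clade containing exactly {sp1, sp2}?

The clade containing exactly {sp1, sp2} attaches to the tree at the node subtending (sp52,(sp1,sp2)).
The other lineage descending from that same node — the sister group — is the single tip sp52.

sp52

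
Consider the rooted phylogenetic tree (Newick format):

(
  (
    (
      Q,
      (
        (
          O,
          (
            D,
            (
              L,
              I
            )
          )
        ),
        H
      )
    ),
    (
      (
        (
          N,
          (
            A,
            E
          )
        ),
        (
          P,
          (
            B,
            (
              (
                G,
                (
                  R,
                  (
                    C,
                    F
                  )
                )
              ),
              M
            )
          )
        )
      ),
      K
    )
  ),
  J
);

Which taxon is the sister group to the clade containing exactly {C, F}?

R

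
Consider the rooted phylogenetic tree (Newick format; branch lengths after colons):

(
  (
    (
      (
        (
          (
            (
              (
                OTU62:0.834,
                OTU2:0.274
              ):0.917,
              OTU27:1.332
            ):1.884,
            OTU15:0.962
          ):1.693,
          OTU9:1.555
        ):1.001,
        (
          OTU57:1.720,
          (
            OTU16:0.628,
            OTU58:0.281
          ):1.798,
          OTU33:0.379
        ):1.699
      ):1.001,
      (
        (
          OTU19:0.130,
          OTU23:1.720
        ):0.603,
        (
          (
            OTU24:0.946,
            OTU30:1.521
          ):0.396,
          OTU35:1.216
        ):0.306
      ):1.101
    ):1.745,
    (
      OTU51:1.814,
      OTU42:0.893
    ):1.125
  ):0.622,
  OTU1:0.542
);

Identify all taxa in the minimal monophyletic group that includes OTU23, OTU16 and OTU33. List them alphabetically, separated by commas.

OTU15, OTU16, OTU19, OTU2, OTU23, OTU24, OTU27, OTU30, OTU33, OTU35, OTU57, OTU58, OTU62, OTU9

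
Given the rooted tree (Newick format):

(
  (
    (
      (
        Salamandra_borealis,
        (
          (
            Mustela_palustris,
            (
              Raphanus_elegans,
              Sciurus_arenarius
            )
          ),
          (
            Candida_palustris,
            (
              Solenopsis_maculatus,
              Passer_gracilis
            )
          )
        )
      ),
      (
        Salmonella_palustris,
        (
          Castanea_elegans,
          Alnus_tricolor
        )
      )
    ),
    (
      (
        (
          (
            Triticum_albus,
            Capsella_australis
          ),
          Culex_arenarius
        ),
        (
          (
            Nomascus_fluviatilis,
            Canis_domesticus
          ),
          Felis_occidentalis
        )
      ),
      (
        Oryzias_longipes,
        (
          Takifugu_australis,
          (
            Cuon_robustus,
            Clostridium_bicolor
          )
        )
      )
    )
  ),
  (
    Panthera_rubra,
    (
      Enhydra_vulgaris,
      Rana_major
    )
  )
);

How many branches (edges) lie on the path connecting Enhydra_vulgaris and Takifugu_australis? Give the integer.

8

The MRCA of Enhydra_vulgaris and Takifugu_australis is the root of the tree.
From Enhydra_vulgaris up to that node: 3 branches. From Takifugu_australis up to the same node: 5 branches. Total: 3 + 5 = 8.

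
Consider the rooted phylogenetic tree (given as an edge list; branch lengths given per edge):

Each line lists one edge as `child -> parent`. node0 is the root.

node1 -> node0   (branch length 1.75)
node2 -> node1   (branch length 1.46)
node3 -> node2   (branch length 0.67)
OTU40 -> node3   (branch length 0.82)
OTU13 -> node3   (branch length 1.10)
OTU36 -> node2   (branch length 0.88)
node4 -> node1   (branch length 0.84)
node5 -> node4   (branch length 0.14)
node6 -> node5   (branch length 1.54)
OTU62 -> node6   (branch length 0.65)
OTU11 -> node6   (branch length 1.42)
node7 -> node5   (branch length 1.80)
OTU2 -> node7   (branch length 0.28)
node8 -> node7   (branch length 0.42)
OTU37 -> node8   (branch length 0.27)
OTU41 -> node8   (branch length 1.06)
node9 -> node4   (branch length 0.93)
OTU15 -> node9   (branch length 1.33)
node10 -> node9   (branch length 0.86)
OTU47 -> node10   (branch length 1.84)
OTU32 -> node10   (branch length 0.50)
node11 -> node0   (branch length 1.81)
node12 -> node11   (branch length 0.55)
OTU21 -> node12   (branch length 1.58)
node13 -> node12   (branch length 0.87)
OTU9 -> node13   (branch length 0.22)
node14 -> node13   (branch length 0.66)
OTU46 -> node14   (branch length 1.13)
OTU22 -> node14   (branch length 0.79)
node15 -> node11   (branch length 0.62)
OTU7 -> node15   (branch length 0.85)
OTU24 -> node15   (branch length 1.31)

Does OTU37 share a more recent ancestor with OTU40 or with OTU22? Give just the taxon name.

OTU40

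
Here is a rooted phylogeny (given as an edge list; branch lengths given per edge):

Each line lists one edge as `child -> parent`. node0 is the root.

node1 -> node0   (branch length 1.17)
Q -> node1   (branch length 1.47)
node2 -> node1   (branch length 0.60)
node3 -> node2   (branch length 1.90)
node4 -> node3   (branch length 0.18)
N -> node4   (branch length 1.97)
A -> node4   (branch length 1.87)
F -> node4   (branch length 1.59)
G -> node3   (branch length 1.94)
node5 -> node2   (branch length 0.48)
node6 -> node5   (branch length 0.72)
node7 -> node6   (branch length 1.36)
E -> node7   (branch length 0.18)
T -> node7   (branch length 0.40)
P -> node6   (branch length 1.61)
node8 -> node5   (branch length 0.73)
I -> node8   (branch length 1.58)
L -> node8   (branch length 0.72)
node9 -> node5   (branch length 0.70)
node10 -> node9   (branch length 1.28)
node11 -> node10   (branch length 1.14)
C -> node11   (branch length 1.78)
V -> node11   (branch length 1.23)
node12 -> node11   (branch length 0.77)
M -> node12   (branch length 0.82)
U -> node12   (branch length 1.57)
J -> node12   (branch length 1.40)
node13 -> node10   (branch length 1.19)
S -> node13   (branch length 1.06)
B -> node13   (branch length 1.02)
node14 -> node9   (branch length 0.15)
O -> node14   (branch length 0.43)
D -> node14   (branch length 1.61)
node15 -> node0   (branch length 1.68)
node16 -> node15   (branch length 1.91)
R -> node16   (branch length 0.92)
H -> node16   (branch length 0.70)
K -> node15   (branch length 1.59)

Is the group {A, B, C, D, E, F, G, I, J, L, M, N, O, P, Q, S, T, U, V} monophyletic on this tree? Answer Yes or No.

The most recent common ancestor of these taxa subtends (Q,(((N,A,F),G),(((E,T),P),(I,L),(((C,V,(M,U,J)),(S,B)),(O,D))))).
That clade has exactly 19 tips — every listed taxon and nothing else — so the group is monophyletic.

Yes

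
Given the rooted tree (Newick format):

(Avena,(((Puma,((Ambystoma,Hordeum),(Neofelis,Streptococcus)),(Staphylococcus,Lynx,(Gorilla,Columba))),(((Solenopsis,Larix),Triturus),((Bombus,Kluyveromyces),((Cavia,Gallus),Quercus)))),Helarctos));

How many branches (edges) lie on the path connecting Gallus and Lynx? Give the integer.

8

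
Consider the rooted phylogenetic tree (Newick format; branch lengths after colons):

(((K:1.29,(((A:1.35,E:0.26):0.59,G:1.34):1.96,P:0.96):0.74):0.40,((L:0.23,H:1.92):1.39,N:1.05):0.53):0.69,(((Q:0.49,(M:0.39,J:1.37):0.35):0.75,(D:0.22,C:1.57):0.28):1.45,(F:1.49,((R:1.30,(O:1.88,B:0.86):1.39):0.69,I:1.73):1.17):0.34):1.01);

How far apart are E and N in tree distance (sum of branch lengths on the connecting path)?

5.53

The path runs E → … → MRCA → … → N; the MRCA is the node subtending ((K,(((A,E),G),P)),((L,H),N)).
Branch lengths along that path: 0.26 + 0.59 + 1.96 + 0.74 + 0.40 + 0.53 + 1.05 = 5.53.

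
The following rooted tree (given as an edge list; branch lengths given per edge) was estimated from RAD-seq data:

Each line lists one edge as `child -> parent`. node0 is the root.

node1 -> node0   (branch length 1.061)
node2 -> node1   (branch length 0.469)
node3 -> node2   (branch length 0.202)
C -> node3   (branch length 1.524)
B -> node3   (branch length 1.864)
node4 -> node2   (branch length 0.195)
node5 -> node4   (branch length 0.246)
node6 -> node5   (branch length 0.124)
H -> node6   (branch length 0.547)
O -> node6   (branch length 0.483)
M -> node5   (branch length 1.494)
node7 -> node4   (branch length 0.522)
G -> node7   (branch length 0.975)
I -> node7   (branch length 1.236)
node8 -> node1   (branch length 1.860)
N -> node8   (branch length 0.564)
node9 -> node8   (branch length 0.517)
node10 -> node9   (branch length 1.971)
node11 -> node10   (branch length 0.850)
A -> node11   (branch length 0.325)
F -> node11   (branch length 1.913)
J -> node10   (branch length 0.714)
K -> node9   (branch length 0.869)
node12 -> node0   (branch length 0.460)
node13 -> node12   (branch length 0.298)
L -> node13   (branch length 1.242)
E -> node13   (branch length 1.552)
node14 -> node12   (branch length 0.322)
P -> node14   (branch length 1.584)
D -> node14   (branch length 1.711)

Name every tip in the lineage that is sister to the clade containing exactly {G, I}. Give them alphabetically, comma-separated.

H, M, O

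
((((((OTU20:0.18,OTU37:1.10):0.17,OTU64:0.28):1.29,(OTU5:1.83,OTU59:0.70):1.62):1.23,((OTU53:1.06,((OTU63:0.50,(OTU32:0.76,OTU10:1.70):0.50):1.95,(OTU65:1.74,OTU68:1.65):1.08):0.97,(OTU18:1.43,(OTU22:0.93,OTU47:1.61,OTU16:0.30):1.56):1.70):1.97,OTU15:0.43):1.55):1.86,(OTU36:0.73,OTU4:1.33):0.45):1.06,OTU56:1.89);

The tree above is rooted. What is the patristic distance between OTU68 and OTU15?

6.10

The path runs OTU68 → … → MRCA → … → OTU15; the MRCA is the node subtending ((OTU53,((OTU63,(OTU32,OTU10)),(OTU65,OTU68)),(OTU18,(OTU22,OTU47,OTU16))),OTU15).
Branch lengths along that path: 1.65 + 1.08 + 0.97 + 1.97 + 0.43 = 6.10.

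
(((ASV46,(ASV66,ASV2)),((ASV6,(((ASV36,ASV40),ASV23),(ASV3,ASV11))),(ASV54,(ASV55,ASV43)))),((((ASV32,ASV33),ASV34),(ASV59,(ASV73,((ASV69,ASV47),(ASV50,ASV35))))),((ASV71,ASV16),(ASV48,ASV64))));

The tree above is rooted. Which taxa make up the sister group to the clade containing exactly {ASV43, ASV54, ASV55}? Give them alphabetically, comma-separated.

The clade containing exactly {ASV43, ASV54, ASV55} attaches to the tree at the node subtending ((ASV6,(((ASV36,ASV40),ASV23),(ASV3,ASV11))),(ASV54,(ASV55,ASV43))).
The other lineage descending from that same node — the sister group — is (ASV6,(((ASV36,ASV40),ASV23),(ASV3,ASV11))); its 6 tips in alphabetical order are the answer.

ASV11, ASV23, ASV3, ASV36, ASV40, ASV6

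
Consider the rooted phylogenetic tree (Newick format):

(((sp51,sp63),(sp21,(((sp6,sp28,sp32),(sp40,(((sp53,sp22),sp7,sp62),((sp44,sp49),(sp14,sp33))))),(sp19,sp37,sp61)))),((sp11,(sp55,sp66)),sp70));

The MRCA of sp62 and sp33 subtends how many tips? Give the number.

8

The MRCA of sp62 and sp33 is the node subtending (((sp53,sp22),sp7,sp62),((sp44,sp49),(sp14,sp33))).
That clade contains 8 terminal taxa: sp14, sp22, sp33, sp44, sp49, sp53, sp62, sp7.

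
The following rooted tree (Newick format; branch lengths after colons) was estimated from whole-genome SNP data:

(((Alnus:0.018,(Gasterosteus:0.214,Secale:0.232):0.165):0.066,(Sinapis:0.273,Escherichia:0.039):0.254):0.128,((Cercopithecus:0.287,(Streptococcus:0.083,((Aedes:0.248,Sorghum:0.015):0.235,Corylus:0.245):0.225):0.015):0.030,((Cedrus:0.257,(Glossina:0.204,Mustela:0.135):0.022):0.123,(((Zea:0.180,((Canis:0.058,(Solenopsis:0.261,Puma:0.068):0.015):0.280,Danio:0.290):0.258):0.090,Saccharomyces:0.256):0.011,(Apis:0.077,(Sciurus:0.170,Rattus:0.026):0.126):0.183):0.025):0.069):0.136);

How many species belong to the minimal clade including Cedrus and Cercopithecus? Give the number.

17

The MRCA of Cedrus and Cercopithecus is the node subtending ((Cercopithecus,(Streptococcus,((Aedes,Sorghum),Corylus))),((Cedrus,(Glossina,Mustela)),(((Zea,((Canis,(Solenopsis,Puma)),Danio)),Saccharomyces),(Apis,(Sciurus,Rattus))))).
That clade contains 17 terminal taxa: Aedes, Apis, Canis, Cedrus, Cercopithecus, Corylus, Danio, Glossina, Mustela, Puma, Rattus, Saccharomyces, Sciurus, Solenopsis, Sorghum, Streptococcus, Zea.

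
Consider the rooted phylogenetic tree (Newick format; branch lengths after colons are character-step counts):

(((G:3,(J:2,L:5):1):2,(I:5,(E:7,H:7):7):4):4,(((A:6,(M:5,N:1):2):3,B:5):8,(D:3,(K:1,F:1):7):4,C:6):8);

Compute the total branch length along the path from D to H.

The path runs D → … → MRCA → … → H; the MRCA is the root of the tree.
Branch lengths along that path: 3 + 4 + 8 + 4 + 4 + 7 + 7 = 37.

37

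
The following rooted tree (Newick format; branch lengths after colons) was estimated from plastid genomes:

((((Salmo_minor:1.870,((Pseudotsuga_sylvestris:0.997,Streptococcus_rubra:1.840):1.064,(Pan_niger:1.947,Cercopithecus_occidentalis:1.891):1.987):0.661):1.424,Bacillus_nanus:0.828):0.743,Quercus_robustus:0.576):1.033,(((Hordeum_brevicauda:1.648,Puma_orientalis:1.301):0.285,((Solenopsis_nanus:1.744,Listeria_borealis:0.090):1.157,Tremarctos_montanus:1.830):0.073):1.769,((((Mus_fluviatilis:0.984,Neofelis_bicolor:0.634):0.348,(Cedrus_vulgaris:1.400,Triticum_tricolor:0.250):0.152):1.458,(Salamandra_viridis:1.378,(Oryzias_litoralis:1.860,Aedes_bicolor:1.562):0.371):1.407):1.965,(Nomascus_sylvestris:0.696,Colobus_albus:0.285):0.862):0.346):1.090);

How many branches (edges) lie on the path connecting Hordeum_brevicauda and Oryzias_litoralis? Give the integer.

8

The MRCA of Hordeum_brevicauda and Oryzias_litoralis is the node subtending (((Hordeum_brevicauda,Puma_orientalis),((Solenopsis_nanus,Listeria_borealis),Tremarctos_montanus)),((((Mus_fluviatilis,Neofelis_bicolor),(Cedrus_vulgaris,Triticum_tricolor)),(Salamandra_viridis,(Oryzias_litoralis,Aedes_bicolor))),(Nomascus_sylvestris,Colobus_albus))).
From Hordeum_brevicauda up to that node: 3 branches. From Oryzias_litoralis up to the same node: 5 branches. Total: 3 + 5 = 8.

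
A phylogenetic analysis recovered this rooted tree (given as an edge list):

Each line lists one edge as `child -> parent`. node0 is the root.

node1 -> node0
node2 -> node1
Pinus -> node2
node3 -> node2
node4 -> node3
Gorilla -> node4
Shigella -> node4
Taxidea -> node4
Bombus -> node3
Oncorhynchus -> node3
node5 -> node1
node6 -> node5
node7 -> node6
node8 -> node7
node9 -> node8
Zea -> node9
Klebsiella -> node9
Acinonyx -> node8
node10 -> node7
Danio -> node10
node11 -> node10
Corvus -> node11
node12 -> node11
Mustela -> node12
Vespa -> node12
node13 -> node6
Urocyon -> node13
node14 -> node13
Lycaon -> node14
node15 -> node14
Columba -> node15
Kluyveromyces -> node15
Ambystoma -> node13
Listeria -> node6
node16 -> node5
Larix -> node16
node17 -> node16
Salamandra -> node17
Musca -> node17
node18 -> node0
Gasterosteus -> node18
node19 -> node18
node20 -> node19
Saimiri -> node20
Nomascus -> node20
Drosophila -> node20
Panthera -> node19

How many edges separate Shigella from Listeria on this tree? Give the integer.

The MRCA of Shigella and Listeria is the node subtending ((Pinus,((Gorilla,Shigella,Taxidea),Bombus,Oncorhynchus)),(((((Zea,Klebsiella),Acinonyx),(Danio,(Corvus,(Mustela,Vespa)))),(Urocyon,(Lycaon,(Columba,Kluyveromyces)),Ambystoma),Listeria),(Larix,(Salamandra,Musca)))).
From Shigella up to that node: 4 branches. From Listeria up to the same node: 3 branches. Total: 4 + 3 = 7.

7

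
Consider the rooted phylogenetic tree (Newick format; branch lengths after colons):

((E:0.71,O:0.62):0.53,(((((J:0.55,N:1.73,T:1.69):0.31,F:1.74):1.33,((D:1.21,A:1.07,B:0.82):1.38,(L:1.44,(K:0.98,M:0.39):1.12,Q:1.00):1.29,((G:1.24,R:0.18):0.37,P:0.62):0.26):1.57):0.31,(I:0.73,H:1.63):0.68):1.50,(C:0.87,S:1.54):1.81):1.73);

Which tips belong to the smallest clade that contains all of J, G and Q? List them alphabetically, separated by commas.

A, B, D, F, G, J, K, L, M, N, P, Q, R, T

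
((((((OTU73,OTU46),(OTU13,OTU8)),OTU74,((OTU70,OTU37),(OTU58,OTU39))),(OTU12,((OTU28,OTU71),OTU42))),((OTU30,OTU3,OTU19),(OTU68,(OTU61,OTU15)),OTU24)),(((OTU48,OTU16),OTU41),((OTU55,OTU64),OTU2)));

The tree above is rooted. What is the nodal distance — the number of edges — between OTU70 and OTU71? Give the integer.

8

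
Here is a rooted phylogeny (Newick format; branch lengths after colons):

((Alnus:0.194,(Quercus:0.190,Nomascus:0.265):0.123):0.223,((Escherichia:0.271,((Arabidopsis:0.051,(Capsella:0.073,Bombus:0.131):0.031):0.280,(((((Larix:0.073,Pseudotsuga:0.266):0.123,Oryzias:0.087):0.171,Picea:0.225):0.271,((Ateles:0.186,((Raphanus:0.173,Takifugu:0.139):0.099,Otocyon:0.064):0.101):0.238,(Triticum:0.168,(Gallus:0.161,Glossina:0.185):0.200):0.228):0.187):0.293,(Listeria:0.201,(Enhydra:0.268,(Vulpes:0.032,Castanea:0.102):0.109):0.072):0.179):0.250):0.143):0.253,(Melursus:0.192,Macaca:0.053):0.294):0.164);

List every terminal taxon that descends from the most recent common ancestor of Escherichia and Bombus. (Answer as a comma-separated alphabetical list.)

Arabidopsis, Ateles, Bombus, Capsella, Castanea, Enhydra, Escherichia, Gallus, Glossina, Larix, Listeria, Oryzias, Otocyon, Picea, Pseudotsuga, Raphanus, Takifugu, Triticum, Vulpes

Tracing Escherichia: it sits inside (Escherichia,((Arabidopsis,(Capsella,Bombus)),(((((Larix,Pseudotsuga),Oryzias),Picea),((Ateles,((Raphanus,Takifugu),Otocyon)),(Triticum,(Gallus,Glossina)))),(Listeria,(Enhydra,(Vulpes,Castanea)))))).
Tracing Bombus: it sits inside (Capsella,Bombus).
The smallest clade enclosing both is (Escherichia,((Arabidopsis,(Capsella,Bombus)),(((((Larix,Pseudotsuga),Oryzias),Picea),((Ateles,((Raphanus,Takifugu),Otocyon)),(Triticum,(Gallus,Glossina)))),(Listeria,(Enhydra,(Vulpes,Castanea)))))); the answer is its 19 terminal taxa in alphabetical order.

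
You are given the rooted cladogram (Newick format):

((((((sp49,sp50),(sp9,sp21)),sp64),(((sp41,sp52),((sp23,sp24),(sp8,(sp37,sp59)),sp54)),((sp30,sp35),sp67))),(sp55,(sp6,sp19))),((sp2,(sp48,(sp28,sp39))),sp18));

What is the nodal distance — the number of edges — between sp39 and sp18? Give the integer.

5

The MRCA of sp39 and sp18 is the node subtending ((sp2,(sp48,(sp28,sp39))),sp18).
From sp39 up to that node: 4 branches. From sp18 up to the same node: 1 branch. Total: 4 + 1 = 5.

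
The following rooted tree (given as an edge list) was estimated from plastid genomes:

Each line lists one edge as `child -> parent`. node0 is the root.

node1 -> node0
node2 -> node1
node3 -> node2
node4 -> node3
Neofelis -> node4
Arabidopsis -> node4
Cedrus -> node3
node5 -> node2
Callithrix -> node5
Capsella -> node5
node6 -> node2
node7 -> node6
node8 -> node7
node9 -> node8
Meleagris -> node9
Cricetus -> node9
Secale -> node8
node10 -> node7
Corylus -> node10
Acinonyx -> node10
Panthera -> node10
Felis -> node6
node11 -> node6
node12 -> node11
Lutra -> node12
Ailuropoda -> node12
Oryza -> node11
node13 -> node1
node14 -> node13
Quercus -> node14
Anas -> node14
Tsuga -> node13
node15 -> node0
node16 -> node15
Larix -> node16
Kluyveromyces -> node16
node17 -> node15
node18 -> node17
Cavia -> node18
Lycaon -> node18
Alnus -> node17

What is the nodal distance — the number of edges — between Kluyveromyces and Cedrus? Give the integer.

The MRCA of Kluyveromyces and Cedrus is the root of the tree.
From Kluyveromyces up to that node: 3 branches. From Cedrus up to the same node: 4 branches. Total: 3 + 4 = 7.

7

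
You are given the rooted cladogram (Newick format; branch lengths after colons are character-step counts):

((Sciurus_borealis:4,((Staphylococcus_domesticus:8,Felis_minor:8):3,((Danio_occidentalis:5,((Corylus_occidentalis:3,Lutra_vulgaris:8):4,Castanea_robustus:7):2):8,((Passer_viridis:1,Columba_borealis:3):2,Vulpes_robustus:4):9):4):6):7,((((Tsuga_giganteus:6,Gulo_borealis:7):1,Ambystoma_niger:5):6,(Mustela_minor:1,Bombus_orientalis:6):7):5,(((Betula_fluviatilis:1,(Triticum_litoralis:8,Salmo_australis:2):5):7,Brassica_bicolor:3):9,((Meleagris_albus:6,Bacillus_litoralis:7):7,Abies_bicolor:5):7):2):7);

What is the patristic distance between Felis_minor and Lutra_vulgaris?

37

The path runs Felis_minor → … → MRCA → … → Lutra_vulgaris; the MRCA is the node subtending ((Staphylococcus_domesticus,Felis_minor),((Danio_occidentalis,((Corylus_occidentalis,Lutra_vulgaris),Castanea_robustus)),((Passer_viridis,Columba_borealis),Vulpes_robustus))).
Branch lengths along that path: 8 + 3 + 4 + 8 + 2 + 4 + 8 = 37.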